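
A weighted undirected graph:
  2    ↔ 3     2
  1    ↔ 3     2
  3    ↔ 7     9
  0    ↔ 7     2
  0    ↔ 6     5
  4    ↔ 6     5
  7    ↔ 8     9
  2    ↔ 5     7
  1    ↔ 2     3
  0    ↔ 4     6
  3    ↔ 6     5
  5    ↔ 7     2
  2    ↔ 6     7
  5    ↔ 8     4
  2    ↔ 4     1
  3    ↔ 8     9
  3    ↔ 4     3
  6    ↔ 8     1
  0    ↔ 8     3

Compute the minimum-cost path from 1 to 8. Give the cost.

8

A few of the 1→8 routes:
1-3-8: 2 + 9 = 11
1-2-4-6-8: 3 + 1 + 5 + 1 = 10
1-3-2-4-6-8: 2 + 2 + 1 + 5 + 1 = 11
1-3-6-8: 2 + 5 + 1 = 8
1-3-4-6-8: 2 + 3 + 5 + 1 = 11
Best route has total 8.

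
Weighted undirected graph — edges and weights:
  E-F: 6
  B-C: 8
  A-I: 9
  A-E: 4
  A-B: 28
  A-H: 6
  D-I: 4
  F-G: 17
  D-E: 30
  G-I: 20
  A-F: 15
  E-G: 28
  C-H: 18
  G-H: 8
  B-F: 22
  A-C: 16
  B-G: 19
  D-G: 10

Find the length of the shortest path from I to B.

33

A few of the I→B routes:
I→A→B: 9 + 28 = 37
I→D→G→B: 4 + 10 + 19 = 33
I→A→C→B: 9 + 16 + 8 = 33
The minimum is 33.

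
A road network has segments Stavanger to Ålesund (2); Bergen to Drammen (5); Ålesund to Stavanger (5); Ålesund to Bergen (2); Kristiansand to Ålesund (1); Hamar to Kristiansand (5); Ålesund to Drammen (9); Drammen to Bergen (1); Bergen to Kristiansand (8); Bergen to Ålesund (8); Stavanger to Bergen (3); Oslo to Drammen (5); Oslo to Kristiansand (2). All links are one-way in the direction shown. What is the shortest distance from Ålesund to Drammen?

7

Paths from Ålesund to Drammen:
Ålesund → Bergen → Drammen: 2 + 5 = 7
Ålesund → Stavanger → Bergen → Drammen: 5 + 3 + 5 = 13
Ålesund → Drammen: 9
The minimum is 7.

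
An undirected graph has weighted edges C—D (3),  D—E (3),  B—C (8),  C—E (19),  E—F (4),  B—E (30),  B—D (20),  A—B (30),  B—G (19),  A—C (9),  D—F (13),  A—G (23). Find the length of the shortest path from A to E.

A few of the A→E routes:
A - C - D - E: 9 + 3 + 3 = 15
A - C - E: 9 + 19 = 28
A - C - D - F - E: 9 + 3 + 13 + 4 = 29
A - C - B - D - E: 9 + 8 + 20 + 3 = 40
Best route has total 15.

15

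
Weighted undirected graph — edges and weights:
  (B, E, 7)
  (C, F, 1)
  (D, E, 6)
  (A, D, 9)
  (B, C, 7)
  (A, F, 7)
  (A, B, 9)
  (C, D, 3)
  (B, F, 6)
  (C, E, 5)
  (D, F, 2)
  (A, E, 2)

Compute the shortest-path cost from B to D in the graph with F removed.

10

Some routes from B to D avoiding F:
B - E - A - D: 7 + 2 + 9 = 18
B - E - C - D: 7 + 5 + 3 = 15
B - E - D: 7 + 6 = 13
B - A - E - D: 9 + 2 + 6 = 17
B - C - D: 7 + 3 = 10
The minimum is 10.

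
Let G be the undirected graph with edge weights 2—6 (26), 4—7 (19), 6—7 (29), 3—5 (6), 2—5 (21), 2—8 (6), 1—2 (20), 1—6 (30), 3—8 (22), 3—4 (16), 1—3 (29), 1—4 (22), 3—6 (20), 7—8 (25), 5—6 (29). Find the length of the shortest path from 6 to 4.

36

Checking several routes:
6 -> 7 -> 4: 29 + 19 = 48
6 -> 5 -> 3 -> 4: 29 + 6 + 16 = 51
6 -> 3 -> 4: 20 + 16 = 36
Best route has total 36.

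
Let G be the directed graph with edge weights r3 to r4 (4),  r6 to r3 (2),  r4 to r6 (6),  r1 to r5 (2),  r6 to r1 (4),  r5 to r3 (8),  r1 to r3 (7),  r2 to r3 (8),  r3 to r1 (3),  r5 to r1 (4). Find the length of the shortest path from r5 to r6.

Candidate routes:
r5 - r1 - r3 - r4 - r6: 4 + 7 + 4 + 6 = 21
r5 - r3 - r4 - r6: 8 + 4 + 6 = 18
Best route has total 18.

18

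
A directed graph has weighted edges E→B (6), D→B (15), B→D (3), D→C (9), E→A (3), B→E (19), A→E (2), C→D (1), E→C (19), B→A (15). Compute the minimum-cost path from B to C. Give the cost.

12

Candidate routes:
B → D → C: 3 + 9 = 12
B → A → E → C: 15 + 2 + 19 = 36
B → E → C: 19 + 19 = 38
The minimum is 12.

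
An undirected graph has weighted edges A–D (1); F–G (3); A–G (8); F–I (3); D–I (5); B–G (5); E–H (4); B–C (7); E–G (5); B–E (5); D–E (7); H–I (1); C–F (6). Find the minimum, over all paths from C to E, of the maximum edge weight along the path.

6

Comparing a few candidate routes:
C → F → I → H → E: max(6, 3, 1, 4) = 6
C → F → G → B → E: max(6, 3, 5, 5) = 6
C → F → G → E: max(6, 3, 5) = 6
Smallest bottleneck: 6.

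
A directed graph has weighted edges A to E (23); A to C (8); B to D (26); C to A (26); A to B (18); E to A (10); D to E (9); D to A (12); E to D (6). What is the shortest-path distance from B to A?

38

Routes from B to A:
B - D - E - A: 26 + 9 + 10 = 45
B - D - A: 26 + 12 = 38
Shortest: 38.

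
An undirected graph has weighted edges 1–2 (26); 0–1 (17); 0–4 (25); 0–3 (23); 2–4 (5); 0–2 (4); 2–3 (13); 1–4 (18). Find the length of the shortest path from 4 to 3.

18

A few of the 4→3 routes:
4→0→2→3: 25 + 4 + 13 = 42
4→2→0→3: 5 + 4 + 23 = 32
4→2→3: 5 + 13 = 18
4→0→3: 25 + 23 = 48
Best route has total 18.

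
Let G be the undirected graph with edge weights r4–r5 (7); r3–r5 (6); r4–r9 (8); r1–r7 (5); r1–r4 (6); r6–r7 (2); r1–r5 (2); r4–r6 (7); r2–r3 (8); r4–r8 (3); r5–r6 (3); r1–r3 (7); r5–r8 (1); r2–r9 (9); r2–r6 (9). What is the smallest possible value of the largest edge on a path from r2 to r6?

Checking several routes:
r2→r3→r1→r5→r4→r6: max(8, 7, 2, 7, 7) = 8
r2→r3→r1→r7→r6: max(8, 7, 5, 2) = 8
r2→r3→r1→r4→r8→r5→r6: max(8, 7, 6, 3, 1, 3) = 8
r2→r3→r1→r4→r6: max(8, 7, 6, 7) = 8
r2→r3→r1→r4→r5→r6: max(8, 7, 6, 7, 3) = 8
Best route has worst link 8.

8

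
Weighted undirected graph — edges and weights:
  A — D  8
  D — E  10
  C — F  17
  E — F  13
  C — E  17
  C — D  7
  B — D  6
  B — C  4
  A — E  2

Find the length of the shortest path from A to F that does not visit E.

Paths from A to F avoiding E:
A → D → B → C → F: 8 + 6 + 4 + 17 = 35
A → D → C → F: 8 + 7 + 17 = 32
Shortest: 32.

32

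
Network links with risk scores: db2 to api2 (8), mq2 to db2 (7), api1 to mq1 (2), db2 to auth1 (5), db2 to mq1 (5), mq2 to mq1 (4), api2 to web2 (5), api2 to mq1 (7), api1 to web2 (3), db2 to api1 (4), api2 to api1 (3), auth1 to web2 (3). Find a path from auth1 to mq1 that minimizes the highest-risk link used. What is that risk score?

3

Comparing a few candidate routes:
auth1→db2→mq1: max(5, 5) = 5
auth1→web2→api1→mq1: max(3, 3, 2) = 3
auth1→db2→api1→mq1: max(5, 4, 2) = 5
The minimum achievable maximum is 3.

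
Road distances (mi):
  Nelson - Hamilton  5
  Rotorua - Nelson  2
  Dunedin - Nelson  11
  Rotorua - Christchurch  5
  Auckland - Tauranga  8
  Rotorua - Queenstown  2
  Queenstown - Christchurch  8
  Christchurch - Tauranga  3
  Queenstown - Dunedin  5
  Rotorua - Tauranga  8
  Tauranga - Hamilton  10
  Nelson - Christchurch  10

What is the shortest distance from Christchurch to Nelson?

Some routes from Christchurch to Nelson:
Christchurch - Nelson: 10
Christchurch - Rotorua - Nelson: 5 + 2 = 7
Christchurch - Queenstown - Rotorua - Nelson: 8 + 2 + 2 = 12
Shortest: 7 mi.

7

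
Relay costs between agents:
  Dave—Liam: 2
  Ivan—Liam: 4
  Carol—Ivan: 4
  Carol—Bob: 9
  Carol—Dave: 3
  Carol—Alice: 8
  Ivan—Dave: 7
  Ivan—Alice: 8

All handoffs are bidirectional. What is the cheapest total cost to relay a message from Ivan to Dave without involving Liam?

7

Paths from Ivan to Dave avoiding Liam:
Ivan → Dave: 7
Ivan → Carol → Dave: 4 + 3 = 7
Ivan → Alice → Carol → Dave: 8 + 8 + 3 = 19
Best route has total 7.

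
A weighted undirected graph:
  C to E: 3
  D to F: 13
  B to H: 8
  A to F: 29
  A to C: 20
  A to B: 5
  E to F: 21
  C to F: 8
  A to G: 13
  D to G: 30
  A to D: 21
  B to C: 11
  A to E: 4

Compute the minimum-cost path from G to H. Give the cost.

26

Checking several routes:
G - D - A - B - H: 30 + 21 + 5 + 8 = 64
G - A - E - F - C - B - H: 13 + 4 + 21 + 8 + 11 + 8 = 65
G - A - F - C - B - H: 13 + 29 + 8 + 11 + 8 = 69
G - A - E - C - B - H: 13 + 4 + 3 + 11 + 8 = 39
G - A - C - B - H: 13 + 20 + 11 + 8 = 52
G - A - B - H: 13 + 5 + 8 = 26
Best route has total 26.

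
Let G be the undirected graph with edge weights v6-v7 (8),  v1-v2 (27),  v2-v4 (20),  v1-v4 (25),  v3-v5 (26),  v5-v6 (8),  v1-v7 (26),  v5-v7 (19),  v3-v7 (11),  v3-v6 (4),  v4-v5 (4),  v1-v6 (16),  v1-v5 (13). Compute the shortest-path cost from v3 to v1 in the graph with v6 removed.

A few of the v3→v1 routes:
v3 → v7 → v5 → v1: 11 + 19 + 13 = 43
v3 → v7 → v1: 11 + 26 = 37
v3 → v7 → v5 → v4 → v1: 11 + 19 + 4 + 25 = 59
v3 → v5 → v4 → v1: 26 + 4 + 25 = 55
v3 → v5 → v1: 26 + 13 = 39
Shortest: 37.

37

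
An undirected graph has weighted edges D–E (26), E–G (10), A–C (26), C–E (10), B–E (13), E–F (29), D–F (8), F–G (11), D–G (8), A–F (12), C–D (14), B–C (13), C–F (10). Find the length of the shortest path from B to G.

Comparing a few candidate routes:
B → E → G: 13 + 10 = 23
B → C → F → G: 13 + 10 + 11 = 34
B → C → D → G: 13 + 14 + 8 = 35
B → C → E → G: 13 + 10 + 10 = 33
Shortest: 23.

23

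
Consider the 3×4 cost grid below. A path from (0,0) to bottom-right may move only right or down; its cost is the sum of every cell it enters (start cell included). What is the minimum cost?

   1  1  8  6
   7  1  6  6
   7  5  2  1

Cheapest: r0c0 -> r0c1 -> r1c1 -> r2c1 -> r2c2 -> r2c3
  1 + 1 + 1 + 5 + 2 + 1 = 11
(Top row then right column would cost 23.)

11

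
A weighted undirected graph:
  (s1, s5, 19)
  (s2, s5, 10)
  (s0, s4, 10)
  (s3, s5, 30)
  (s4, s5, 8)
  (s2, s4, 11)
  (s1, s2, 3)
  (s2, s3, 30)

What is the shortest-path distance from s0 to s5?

18

Candidate routes:
s0 → s4 → s2 → s1 → s5: 10 + 11 + 3 + 19 = 43
s0 → s4 → s5: 10 + 8 = 18
s0 → s4 → s2 → s3 → s5: 10 + 11 + 30 + 30 = 81
s0 → s4 → s2 → s5: 10 + 11 + 10 = 31
Best route has total 18.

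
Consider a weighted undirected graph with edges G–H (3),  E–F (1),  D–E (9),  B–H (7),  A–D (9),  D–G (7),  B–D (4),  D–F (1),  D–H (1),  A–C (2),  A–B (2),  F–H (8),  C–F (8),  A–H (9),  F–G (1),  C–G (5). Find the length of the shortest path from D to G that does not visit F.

Some routes from D to G avoiding F:
D→G: 7
D→B→H→G: 4 + 7 + 3 = 14
D→B→A→C→G: 4 + 2 + 2 + 5 = 13
D→H→G: 1 + 3 = 4
D→A→C→G: 9 + 2 + 5 = 16
Shortest: 4.

4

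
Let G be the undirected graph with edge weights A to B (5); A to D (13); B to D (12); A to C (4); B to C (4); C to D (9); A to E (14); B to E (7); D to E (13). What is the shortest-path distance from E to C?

11

A few of the E→C routes:
E -> A -> C: 14 + 4 = 18
E -> B -> A -> C: 7 + 5 + 4 = 16
E -> B -> C: 7 + 4 = 11
E -> D -> C: 13 + 9 = 22
Shortest: 11.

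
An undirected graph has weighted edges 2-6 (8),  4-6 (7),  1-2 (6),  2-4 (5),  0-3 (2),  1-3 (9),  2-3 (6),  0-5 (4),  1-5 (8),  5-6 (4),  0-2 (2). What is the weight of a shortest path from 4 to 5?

11

Comparing a few candidate routes:
4 - 2 - 1 - 5: 5 + 6 + 8 = 19
4 - 2 - 6 - 5: 5 + 8 + 4 = 17
4 - 2 - 0 - 5: 5 + 2 + 4 = 11
4 - 6 - 5: 7 + 4 = 11
4 - 2 - 3 - 0 - 5: 5 + 6 + 2 + 4 = 17
The minimum is 11.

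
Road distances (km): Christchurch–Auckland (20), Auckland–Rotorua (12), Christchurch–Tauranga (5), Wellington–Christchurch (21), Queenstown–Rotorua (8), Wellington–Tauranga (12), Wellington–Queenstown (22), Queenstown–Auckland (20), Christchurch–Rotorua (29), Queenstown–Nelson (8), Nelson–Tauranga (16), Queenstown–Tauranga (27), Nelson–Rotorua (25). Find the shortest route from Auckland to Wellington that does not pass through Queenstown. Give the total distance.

Comparing a few candidate routes:
Auckland-Rotorua-Nelson-Tauranga-Wellington: 12 + 25 + 16 + 12 = 65
Auckland-Christchurch-Wellington: 20 + 21 = 41
Auckland-Rotorua-Christchurch-Wellington: 12 + 29 + 21 = 62
Auckland-Rotorua-Christchurch-Tauranga-Wellington: 12 + 29 + 5 + 12 = 58
Auckland-Christchurch-Tauranga-Wellington: 20 + 5 + 12 = 37
Shortest: 37 km.

37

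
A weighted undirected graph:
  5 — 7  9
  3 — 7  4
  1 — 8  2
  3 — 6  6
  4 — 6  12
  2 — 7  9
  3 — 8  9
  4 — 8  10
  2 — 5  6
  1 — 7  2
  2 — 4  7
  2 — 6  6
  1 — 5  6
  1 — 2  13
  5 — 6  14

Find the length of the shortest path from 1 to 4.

12

Checking several routes:
1 - 5 - 2 - 4: 6 + 6 + 7 = 19
1 - 7 - 2 - 4: 2 + 9 + 7 = 18
1 - 8 - 4: 2 + 10 = 12
The minimum is 12.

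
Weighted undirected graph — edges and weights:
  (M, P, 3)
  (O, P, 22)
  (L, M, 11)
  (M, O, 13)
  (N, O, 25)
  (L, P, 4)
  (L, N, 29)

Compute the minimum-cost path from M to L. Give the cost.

7

Paths from M to L:
M -> O -> P -> L: 13 + 22 + 4 = 39
M -> P -> L: 3 + 4 = 7
M -> P -> O -> N -> L: 3 + 22 + 25 + 29 = 79
M -> O -> N -> L: 13 + 25 + 29 = 67
M -> L: 11
The minimum is 7.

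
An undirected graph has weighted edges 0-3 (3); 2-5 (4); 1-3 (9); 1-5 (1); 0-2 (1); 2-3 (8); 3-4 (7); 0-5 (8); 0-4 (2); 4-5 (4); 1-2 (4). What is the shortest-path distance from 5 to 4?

Checking several routes:
5 -> 4: 4
5 -> 1 -> 2 -> 0 -> 4: 1 + 4 + 1 + 2 = 8
5 -> 0 -> 4: 8 + 2 = 10
5 -> 1 -> 3 -> 0 -> 4: 1 + 9 + 3 + 2 = 15
5 -> 2 -> 0 -> 4: 4 + 1 + 2 = 7
The minimum is 4.

4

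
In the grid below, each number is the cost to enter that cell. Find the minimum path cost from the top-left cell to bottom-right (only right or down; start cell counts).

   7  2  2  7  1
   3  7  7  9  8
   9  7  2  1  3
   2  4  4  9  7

Cheapest: [0,0]→[0,1]→[0,2]→[1,2]→[2,2]→[2,3]→[2,4]→[3,4]
  7 + 2 + 2 + 7 + 2 + 1 + 3 + 7 = 31
(Top row then right column would cost 37.)

31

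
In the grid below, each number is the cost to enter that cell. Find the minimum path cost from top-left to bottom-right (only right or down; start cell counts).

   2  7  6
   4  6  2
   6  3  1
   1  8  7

Path r0c0 r1c0 r1c1 r1c2 r2c2 r3c2: 2 + 4 + 6 + 2 + 1 + 7 = 22.

22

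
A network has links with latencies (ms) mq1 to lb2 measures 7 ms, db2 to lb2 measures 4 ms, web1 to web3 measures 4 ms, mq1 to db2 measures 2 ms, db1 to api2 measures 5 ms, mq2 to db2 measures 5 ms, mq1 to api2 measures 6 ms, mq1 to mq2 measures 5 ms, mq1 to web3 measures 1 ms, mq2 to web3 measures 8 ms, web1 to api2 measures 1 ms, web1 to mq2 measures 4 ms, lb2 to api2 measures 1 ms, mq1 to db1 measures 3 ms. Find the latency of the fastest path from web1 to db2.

Some routes from web1 to db2:
web1 - api2 - lb2 - mq1 - db2: 1 + 1 + 7 + 2 = 11
web1 - api2 - mq1 - db2: 1 + 6 + 2 = 9
web1 - api2 - lb2 - db2: 1 + 1 + 4 = 6
web1 - web3 - mq1 - db2: 4 + 1 + 2 = 7
web1 - mq2 - db2: 4 + 5 = 9
Shortest: 6 ms.

6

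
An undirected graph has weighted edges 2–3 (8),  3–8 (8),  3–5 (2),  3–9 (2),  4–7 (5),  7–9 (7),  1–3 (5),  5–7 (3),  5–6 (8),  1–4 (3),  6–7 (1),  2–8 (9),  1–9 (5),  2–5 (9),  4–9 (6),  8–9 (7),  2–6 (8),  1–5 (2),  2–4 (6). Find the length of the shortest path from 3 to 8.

Some routes from 3 to 8:
3 - 8: 8
3 - 5 - 1 - 9 - 8: 2 + 2 + 5 + 7 = 16
3 - 9 - 8: 2 + 7 = 9
3 - 1 - 9 - 8: 5 + 5 + 7 = 17
3 - 2 - 8: 8 + 9 = 17
Best route has total 8.

8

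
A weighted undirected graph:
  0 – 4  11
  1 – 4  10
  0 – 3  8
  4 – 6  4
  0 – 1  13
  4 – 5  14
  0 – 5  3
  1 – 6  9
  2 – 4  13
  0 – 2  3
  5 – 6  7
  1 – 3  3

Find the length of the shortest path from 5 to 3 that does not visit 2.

Checking several routes:
5→6→4→1→3: 7 + 4 + 10 + 3 = 24
5→6→1→3: 7 + 9 + 3 = 19
5→0→1→3: 3 + 13 + 3 = 19
5→0→3: 3 + 8 = 11
Shortest: 11.

11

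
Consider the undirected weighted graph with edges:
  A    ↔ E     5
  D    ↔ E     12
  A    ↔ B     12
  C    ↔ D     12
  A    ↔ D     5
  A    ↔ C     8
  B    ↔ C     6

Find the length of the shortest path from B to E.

Some routes from B to E:
B-A-E: 12 + 5 = 17
B-C-D-A-E: 6 + 12 + 5 + 5 = 28
B-C-A-E: 6 + 8 + 5 = 19
The minimum is 17.

17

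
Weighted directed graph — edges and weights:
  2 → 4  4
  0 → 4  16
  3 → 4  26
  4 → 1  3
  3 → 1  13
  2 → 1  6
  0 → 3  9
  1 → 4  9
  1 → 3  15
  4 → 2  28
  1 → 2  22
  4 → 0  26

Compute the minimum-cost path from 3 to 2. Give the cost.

35

Routes from 3 to 2:
3 → 1 → 4 → 2: 13 + 9 + 28 = 50
3 → 1 → 2: 13 + 22 = 35
3 → 4 → 2: 26 + 28 = 54
3 → 4 → 1 → 2: 26 + 3 + 22 = 51
Best route has total 35.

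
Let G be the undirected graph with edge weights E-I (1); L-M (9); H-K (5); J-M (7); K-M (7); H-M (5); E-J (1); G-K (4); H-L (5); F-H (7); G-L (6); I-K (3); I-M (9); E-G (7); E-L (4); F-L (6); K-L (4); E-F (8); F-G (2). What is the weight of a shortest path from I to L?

5

A few of the I→L routes:
I→K→H→L: 3 + 5 + 5 = 13
I→K→G→L: 3 + 4 + 6 = 13
I→K→L: 3 + 4 = 7
I→E→L: 1 + 4 = 5
Best route has total 5.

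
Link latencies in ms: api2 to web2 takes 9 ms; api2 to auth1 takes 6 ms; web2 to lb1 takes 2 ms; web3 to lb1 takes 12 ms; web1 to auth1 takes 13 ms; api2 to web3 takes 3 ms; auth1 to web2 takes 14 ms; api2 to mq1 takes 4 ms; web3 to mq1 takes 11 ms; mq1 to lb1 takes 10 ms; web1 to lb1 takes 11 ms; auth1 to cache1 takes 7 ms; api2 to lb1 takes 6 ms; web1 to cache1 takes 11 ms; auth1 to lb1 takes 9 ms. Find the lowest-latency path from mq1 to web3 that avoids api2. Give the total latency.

11

Candidate routes:
mq1 - web3: 11
mq1 - lb1 - web3: 10 + 12 = 22
Shortest: 11 ms.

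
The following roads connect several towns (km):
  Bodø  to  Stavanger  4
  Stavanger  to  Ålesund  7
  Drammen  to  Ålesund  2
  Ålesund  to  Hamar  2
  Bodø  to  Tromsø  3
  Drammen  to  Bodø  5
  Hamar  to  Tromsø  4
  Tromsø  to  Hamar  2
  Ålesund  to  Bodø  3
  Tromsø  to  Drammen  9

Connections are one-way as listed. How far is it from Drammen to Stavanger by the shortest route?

Candidate routes:
Drammen → Bodø → Stavanger: 5 + 4 = 9
Drammen → Ålesund → Bodø → Stavanger: 2 + 3 + 4 = 9
Shortest: 9 km.

9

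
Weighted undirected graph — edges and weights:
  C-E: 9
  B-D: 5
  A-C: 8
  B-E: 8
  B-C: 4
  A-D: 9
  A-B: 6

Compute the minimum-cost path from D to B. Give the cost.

5

Paths from D to B:
D→B: 5
D→A→B: 9 + 6 = 15
D→A→C→E→B: 9 + 8 + 9 + 8 = 34
D→A→C→B: 9 + 8 + 4 = 21
Shortest: 5.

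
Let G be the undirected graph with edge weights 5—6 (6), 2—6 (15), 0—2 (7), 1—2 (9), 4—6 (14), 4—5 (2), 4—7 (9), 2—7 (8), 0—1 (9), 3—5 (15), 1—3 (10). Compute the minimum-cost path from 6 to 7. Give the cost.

17

A few of the 6→7 routes:
6-4-5-3-1-2-7: 14 + 2 + 15 + 10 + 9 + 8 = 58
6-5-3-1-0-2-7: 6 + 15 + 10 + 9 + 7 + 8 = 55
6-5-3-1-2-7: 6 + 15 + 10 + 9 + 8 = 48
6-4-7: 14 + 9 = 23
6-5-4-7: 6 + 2 + 9 = 17
6-2-7: 15 + 8 = 23
Best route has total 17.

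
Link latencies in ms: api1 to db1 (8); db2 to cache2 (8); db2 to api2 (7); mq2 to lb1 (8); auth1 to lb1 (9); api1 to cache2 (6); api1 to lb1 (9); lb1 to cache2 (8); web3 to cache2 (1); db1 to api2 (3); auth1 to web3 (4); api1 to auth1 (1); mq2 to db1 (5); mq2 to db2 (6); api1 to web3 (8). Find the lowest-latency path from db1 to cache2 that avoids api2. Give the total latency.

Comparing a few candidate routes:
db1 - mq2 - db2 - cache2: 5 + 6 + 8 = 19
db1 - mq2 - lb1 - cache2: 5 + 8 + 8 = 21
db1 - api1 - web3 - cache2: 8 + 8 + 1 = 17
db1 - api1 - auth1 - web3 - cache2: 8 + 1 + 4 + 1 = 14
db1 - api1 - cache2: 8 + 6 = 14
The minimum is 14 ms.

14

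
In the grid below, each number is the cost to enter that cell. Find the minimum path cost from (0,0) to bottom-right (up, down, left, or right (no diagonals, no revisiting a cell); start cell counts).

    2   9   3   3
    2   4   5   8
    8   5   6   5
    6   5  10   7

Path r0c0 r1c0 r1c1 r1c2 r2c2 r2c3 r3c3: 2 + 2 + 4 + 5 + 6 + 5 + 7 = 31.

31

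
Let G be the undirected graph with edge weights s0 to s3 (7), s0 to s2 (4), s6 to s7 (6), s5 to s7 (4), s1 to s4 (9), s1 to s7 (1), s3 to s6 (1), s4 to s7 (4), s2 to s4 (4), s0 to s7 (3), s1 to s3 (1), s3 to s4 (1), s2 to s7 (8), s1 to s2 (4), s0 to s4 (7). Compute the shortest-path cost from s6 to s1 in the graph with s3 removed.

7

Comparing a few candidate routes:
s6 - s7 - s1: 6 + 1 = 7
s6 - s7 - s0 - s2 - s1: 6 + 3 + 4 + 4 = 17
s6 - s7 - s4 - s2 - s1: 6 + 4 + 4 + 4 = 18
Shortest: 7.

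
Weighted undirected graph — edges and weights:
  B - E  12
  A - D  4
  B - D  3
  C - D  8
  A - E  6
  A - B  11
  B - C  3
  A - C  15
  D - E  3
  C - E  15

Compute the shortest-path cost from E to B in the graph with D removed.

Routes from E to B avoiding D:
E -> A -> B: 6 + 11 = 17
E -> C -> B: 15 + 3 = 18
E -> B: 12
E -> C -> A -> B: 15 + 15 + 11 = 41
E -> A -> C -> B: 6 + 15 + 3 = 24
The minimum is 12.

12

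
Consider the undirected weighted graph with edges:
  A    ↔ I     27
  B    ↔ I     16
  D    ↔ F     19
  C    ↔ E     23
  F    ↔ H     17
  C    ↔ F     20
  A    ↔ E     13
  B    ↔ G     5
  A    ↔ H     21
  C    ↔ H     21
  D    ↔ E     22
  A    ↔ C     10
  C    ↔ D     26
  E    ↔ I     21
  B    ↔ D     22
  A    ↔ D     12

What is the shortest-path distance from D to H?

Checking several routes:
D -> A -> C -> H: 12 + 10 + 21 = 43
D -> C -> A -> H: 26 + 10 + 21 = 57
D -> E -> A -> H: 22 + 13 + 21 = 56
D -> C -> H: 26 + 21 = 47
D -> F -> H: 19 + 17 = 36
D -> A -> H: 12 + 21 = 33
Best route has total 33.

33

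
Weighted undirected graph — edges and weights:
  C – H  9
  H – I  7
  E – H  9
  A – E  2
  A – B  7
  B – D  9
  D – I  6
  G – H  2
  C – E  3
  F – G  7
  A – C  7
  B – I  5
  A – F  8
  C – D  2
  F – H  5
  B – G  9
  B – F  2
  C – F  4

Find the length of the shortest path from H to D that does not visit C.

A few of the H→D routes:
H - I - D: 7 + 6 = 13
H - F - B - I - D: 5 + 2 + 5 + 6 = 18
H - F - B - D: 5 + 2 + 9 = 16
Best route has total 13.

13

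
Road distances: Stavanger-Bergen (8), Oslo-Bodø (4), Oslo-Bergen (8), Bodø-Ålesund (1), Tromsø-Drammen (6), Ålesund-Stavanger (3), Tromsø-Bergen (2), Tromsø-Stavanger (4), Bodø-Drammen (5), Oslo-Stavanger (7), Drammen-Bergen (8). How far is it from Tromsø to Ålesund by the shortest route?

Checking several routes:
Tromsø-Stavanger-Ålesund: 4 + 3 = 7
Tromsø-Drammen-Bodø-Ålesund: 6 + 5 + 1 = 12
Tromsø-Bergen-Oslo-Bodø-Ålesund: 2 + 8 + 4 + 1 = 15
Tromsø-Bergen-Stavanger-Ålesund: 2 + 8 + 3 = 13
Tromsø-Bergen-Drammen-Bodø-Ålesund: 2 + 8 + 5 + 1 = 16
Shortest: 7.

7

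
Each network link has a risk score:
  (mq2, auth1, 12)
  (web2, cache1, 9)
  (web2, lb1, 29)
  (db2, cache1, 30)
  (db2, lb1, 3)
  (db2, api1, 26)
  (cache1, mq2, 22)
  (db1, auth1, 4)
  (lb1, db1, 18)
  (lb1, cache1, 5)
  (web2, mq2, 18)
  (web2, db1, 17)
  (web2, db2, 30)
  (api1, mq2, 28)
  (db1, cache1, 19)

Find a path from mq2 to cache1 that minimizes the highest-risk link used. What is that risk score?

17

Checking several routes:
mq2 → auth1 → db1 → web2 → cache1: max(12, 4, 17, 9) = 17
mq2 → web2 → db1 → lb1 → cache1: max(18, 17, 18, 5) = 18
mq2 → web2 → cache1: max(18, 9) = 18
mq2 → auth1 → db1 → lb1 → cache1: max(12, 4, 18, 5) = 18
Best route has worst link 17.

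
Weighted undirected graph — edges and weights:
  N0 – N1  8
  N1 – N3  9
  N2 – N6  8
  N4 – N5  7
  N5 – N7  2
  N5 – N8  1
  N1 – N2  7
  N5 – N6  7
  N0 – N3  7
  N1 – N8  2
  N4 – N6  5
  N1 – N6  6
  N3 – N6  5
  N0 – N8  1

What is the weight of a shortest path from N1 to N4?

Some routes from N1 to N4:
N1→N8→N5→N4: 2 + 1 + 7 = 10
N1→N8→N5→N6→N4: 2 + 1 + 7 + 5 = 15
N1→N0→N8→N5→N4: 8 + 1 + 1 + 7 = 17
N1→N6→N4: 6 + 5 = 11
Shortest: 10.

10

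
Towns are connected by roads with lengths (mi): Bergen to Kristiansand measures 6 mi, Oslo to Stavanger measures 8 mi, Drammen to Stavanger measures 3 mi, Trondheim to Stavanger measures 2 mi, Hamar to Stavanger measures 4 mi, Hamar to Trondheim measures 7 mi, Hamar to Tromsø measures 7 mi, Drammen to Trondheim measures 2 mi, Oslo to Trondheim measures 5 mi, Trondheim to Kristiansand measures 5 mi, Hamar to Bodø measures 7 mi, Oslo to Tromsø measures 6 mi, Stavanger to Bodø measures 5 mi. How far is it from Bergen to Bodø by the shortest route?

A few of the Bergen→Bodø routes:
Bergen - Kristiansand - Trondheim - Hamar - Stavanger - Bodø: 6 + 5 + 7 + 4 + 5 = 27
Bergen - Kristiansand - Trondheim - Drammen - Stavanger - Bodø: 6 + 5 + 2 + 3 + 5 = 21
Bergen - Kristiansand - Trondheim - Hamar - Bodø: 6 + 5 + 7 + 7 = 25
Bergen - Kristiansand - Trondheim - Stavanger - Hamar - Bodø: 6 + 5 + 2 + 4 + 7 = 24
Bergen - Kristiansand - Trondheim - Stavanger - Bodø: 6 + 5 + 2 + 5 = 18
Best route has total 18 mi.

18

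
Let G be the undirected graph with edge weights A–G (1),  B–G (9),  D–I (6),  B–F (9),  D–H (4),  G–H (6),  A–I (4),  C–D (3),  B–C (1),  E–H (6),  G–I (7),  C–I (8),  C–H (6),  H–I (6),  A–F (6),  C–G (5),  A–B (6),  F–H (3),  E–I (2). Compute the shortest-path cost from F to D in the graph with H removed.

Comparing a few candidate routes:
F→B→C→D: 9 + 1 + 3 = 13
F→A→B→C→D: 6 + 6 + 1 + 3 = 16
F→A→G→C→D: 6 + 1 + 5 + 3 = 15
The minimum is 13.

13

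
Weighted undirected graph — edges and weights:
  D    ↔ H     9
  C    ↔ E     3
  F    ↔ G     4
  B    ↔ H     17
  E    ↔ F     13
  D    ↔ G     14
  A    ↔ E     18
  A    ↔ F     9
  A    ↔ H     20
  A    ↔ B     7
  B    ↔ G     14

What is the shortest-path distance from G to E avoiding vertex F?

Paths from G to E avoiding F:
G -> D -> H -> A -> E: 14 + 9 + 20 + 18 = 61
G -> B -> H -> A -> E: 14 + 17 + 20 + 18 = 69
G -> B -> A -> E: 14 + 7 + 18 = 39
G -> D -> H -> B -> A -> E: 14 + 9 + 17 + 7 + 18 = 65
Shortest: 39.

39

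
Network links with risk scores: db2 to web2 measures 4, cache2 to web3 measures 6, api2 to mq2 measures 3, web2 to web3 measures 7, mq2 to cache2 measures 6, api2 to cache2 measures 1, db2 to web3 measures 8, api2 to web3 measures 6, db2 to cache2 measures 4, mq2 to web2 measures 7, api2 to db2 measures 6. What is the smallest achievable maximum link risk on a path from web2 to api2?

4

Checking several routes:
web2 -> db2 -> cache2 -> mq2 -> api2: max(4, 4, 6, 3) = 6
web2 -> web3 -> cache2 -> mq2 -> api2: max(7, 6, 6, 3) = 7
web2 -> db2 -> cache2 -> api2: max(4, 4, 1) = 4
web2 -> web3 -> cache2 -> api2: max(7, 6, 1) = 7
web2 -> db2 -> api2: max(4, 6) = 6
web2 -> db2 -> cache2 -> web3 -> api2: max(4, 4, 6, 6) = 6
Smallest bottleneck: 4.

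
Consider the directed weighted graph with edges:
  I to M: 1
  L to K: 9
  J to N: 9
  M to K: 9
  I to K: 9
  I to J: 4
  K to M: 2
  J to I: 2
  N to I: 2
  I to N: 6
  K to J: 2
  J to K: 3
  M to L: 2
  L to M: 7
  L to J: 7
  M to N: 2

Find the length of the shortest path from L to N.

9

Some routes from L to N:
L → M → N: 7 + 2 = 9
L → J → I → M → N: 7 + 2 + 1 + 2 = 12
L → K → M → N: 9 + 2 + 2 = 13
The minimum is 9.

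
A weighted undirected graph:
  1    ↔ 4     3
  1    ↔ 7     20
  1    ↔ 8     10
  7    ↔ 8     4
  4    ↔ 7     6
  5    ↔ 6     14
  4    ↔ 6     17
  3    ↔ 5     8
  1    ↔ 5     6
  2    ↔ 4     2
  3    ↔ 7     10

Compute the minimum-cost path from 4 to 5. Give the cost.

9

Checking several routes:
4→7→8→1→5: 6 + 4 + 10 + 6 = 26
4→6→5: 17 + 14 = 31
4→1→5: 3 + 6 = 9
4→7→3→5: 6 + 10 + 8 = 24
Shortest: 9.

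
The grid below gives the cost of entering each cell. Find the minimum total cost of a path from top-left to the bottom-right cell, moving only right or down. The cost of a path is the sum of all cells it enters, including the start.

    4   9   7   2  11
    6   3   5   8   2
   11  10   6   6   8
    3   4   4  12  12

Best path: r0c0 r1c0 r1c1 r1c2 r1c3 r1c4 r2c4 r3c4
Cost: 4 + 6 + 3 + 5 + 8 + 2 + 8 + 12 = 48
For comparison, the top-then-right route costs 55.

48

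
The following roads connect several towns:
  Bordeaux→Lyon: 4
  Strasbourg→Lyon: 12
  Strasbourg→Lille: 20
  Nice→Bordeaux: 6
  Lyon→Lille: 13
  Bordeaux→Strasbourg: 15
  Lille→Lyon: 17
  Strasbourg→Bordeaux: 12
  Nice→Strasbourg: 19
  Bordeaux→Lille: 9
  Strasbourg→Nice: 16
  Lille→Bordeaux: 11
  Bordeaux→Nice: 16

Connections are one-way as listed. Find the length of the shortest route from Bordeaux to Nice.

Routes from Bordeaux to Nice:
Bordeaux - Strasbourg - Nice: 15 + 16 = 31
Bordeaux - Nice: 16
Shortest: 16.

16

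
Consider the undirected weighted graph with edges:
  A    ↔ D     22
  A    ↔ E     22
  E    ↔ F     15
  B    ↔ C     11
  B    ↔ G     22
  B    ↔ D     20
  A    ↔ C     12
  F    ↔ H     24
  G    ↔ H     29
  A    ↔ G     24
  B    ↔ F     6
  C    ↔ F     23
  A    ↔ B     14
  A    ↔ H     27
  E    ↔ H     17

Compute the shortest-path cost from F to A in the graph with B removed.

35

Some routes from F to A avoiding B:
F → E → H → A: 15 + 17 + 27 = 59
F → E → A: 15 + 22 = 37
F → H → E → A: 24 + 17 + 22 = 63
F → C → A: 23 + 12 = 35
F → H → G → A: 24 + 29 + 24 = 77
F → H → A: 24 + 27 = 51
The minimum is 35.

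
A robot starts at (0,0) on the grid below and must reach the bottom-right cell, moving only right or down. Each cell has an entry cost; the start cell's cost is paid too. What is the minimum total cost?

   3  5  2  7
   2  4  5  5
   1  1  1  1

Path [0,0] [1,0] [2,0] [2,1] [2,2] [2,3]: 3 + 2 + 1 + 1 + 1 + 1 = 9.
For comparison, the top-then-right route costs 23.

9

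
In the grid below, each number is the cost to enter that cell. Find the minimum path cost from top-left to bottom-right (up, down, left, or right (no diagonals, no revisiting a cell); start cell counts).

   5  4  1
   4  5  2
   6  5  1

13

Best path: (0,0) (0,1) (0,2) (1,2) (2,2)
Cost: 5 + 4 + 1 + 2 + 1 = 13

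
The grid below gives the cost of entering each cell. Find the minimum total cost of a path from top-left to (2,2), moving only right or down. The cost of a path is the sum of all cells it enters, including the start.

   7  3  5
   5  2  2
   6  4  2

Take (0,0) → (0,1) → (1,1) → (1,2) → (2,2) for a total of 7 + 3 + 2 + 2 + 2 = 16.
(Top row then right column would cost 19.)

16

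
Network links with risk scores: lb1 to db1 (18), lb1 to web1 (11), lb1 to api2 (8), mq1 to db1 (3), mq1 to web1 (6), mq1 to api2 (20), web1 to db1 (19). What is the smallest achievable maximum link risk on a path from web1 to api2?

11

Comparing a few candidate routes:
web1-mq1-db1-lb1-api2: max(6, 3, 18, 8) = 18
web1-db1-lb1-api2: max(19, 18, 8) = 19
web1-lb1-api2: max(11, 8) = 11
Best route has worst link 11.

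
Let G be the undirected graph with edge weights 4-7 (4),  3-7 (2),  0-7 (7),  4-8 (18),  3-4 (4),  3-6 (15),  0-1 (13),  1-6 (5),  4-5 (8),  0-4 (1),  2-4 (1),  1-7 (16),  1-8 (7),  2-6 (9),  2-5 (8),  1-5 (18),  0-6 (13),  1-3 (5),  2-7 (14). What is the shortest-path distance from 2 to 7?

Comparing a few candidate routes:
2→5→4→7: 8 + 8 + 4 = 20
2→6→1→3→7: 9 + 5 + 5 + 2 = 21
2→7: 14
2→4→7: 1 + 4 = 5
2→4→0→7: 1 + 1 + 7 = 9
2→4→3→7: 1 + 4 + 2 = 7
Best route has total 5.

5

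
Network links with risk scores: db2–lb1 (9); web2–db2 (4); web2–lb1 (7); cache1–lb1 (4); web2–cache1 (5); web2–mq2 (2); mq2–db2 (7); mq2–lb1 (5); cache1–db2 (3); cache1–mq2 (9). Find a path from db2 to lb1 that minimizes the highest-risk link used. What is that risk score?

A few of the db2→lb1 routes:
db2-cache1-lb1: max(3, 4) = 4
db2-web2-mq2-lb1: max(4, 2, 5) = 5
db2-web2-cache1-lb1: max(4, 5, 4) = 5
Smallest bottleneck: 4.

4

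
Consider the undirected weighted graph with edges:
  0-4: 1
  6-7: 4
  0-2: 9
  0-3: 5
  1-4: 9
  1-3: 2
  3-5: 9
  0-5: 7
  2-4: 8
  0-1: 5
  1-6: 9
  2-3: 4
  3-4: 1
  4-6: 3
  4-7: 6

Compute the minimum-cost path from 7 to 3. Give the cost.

7

Some routes from 7 to 3:
7 → 4 → 0 → 3: 6 + 1 + 5 = 12
7 → 4 → 3: 6 + 1 = 7
7 → 6 → 4 → 0 → 3: 4 + 3 + 1 + 5 = 13
7 → 6 → 4 → 3: 4 + 3 + 1 = 8
The minimum is 7.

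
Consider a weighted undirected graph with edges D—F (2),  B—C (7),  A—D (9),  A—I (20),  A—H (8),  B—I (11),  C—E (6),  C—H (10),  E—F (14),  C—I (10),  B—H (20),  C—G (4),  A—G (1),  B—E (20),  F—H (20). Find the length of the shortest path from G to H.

Some routes from G to H:
G→A→H: 1 + 8 = 9
G→C→H: 4 + 10 = 14
G→A→D→F→H: 1 + 9 + 2 + 20 = 32
G→C→B→H: 4 + 7 + 20 = 31
G→A→I→C→H: 1 + 20 + 10 + 10 = 41
Best route has total 9.

9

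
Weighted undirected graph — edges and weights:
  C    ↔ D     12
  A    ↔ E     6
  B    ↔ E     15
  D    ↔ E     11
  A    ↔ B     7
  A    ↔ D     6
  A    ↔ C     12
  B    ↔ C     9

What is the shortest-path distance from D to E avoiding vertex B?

11

Candidate routes:
D → E: 11
D → A → E: 6 + 6 = 12
D → C → A → E: 12 + 12 + 6 = 30
Shortest: 11.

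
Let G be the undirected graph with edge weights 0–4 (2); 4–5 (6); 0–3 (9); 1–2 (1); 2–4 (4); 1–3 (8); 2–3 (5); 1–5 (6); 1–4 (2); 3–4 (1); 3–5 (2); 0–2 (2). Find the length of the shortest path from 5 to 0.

5

Checking several routes:
5 -> 3 -> 2 -> 0: 2 + 5 + 2 = 9
5 -> 3 -> 4 -> 2 -> 0: 2 + 1 + 4 + 2 = 9
5 -> 3 -> 4 -> 1 -> 2 -> 0: 2 + 1 + 2 + 1 + 2 = 8
5 -> 4 -> 0: 6 + 2 = 8
5 -> 1 -> 2 -> 0: 6 + 1 + 2 = 9
5 -> 3 -> 4 -> 0: 2 + 1 + 2 = 5
Shortest: 5.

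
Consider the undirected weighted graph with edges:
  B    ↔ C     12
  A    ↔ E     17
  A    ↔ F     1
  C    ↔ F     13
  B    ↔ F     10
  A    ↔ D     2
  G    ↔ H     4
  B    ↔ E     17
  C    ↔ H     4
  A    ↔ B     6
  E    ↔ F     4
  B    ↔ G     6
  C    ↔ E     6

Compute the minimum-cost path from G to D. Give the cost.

Checking several routes:
G - B - A - D: 6 + 6 + 2 = 14
G - B - F - A - D: 6 + 10 + 1 + 2 = 19
G - H - C - E - F - A - D: 4 + 4 + 6 + 4 + 1 + 2 = 21
G - H - C - F - A - D: 4 + 4 + 13 + 1 + 2 = 24
G - H - C - B - A - D: 4 + 4 + 12 + 6 + 2 = 28
Best route has total 14.

14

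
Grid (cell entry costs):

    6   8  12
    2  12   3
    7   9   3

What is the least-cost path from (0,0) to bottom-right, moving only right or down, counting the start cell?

Take [0,0] → [1,0] → [1,1] → [1,2] → [2,2] for a total of 6 + 2 + 12 + 3 + 3 = 26.

26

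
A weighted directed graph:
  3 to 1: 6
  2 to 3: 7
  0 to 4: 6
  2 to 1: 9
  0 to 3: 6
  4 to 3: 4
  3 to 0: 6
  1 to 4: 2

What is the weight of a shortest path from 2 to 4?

Paths from 2 to 4:
2 -> 3 -> 1 -> 4: 7 + 6 + 2 = 15
2 -> 1 -> 4: 9 + 2 = 11
2 -> 3 -> 0 -> 4: 7 + 6 + 6 = 19
The minimum is 11.

11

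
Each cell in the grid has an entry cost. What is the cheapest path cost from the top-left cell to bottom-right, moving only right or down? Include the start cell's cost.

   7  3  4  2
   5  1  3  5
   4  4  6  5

24

Best path: (0,0)→(0,1)→(1,1)→(1,2)→(1,3)→(2,3)
Cost: 7 + 3 + 1 + 3 + 5 + 5 = 24
For comparison, the top-then-right route costs 26.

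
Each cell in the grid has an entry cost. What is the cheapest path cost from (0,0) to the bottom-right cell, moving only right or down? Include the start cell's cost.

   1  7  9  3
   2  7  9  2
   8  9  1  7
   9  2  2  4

Path (0,0)→(1,0)→(1,1)→(1,2)→(2,2)→(3,2)→(3,3): 1 + 2 + 7 + 9 + 1 + 2 + 4 = 26.
For comparison, the top-then-right route costs 33.

26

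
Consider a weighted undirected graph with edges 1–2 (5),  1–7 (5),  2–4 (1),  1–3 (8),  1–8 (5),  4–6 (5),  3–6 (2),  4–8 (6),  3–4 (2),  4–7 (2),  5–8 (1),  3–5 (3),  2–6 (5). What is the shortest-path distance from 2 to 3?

Some routes from 2 to 3:
2 -> 4 -> 6 -> 3: 1 + 5 + 2 = 8
2 -> 4 -> 3: 1 + 2 = 3
2 -> 4 -> 8 -> 5 -> 3: 1 + 6 + 1 + 3 = 11
2 -> 6 -> 3: 5 + 2 = 7
The minimum is 3.

3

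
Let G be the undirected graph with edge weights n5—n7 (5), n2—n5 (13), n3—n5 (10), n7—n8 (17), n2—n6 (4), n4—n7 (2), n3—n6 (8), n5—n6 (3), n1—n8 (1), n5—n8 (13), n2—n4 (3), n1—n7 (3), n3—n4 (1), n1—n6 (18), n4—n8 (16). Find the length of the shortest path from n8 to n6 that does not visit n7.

16

Some routes from n8 to n6 avoiding n7:
n8→n4→n3→n6: 16 + 1 + 8 = 25
n8→n5→n6: 13 + 3 = 16
n8→n4→n2→n6: 16 + 3 + 4 = 23
n8→n1→n6: 1 + 18 = 19
Shortest: 16.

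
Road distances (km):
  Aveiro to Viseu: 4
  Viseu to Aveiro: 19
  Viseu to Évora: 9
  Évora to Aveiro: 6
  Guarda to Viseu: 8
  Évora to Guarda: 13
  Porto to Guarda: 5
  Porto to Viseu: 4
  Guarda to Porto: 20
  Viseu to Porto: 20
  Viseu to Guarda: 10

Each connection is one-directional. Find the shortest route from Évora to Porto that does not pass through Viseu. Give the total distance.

33

Paths from Évora to Porto avoiding Viseu:
Évora - Guarda - Porto: 13 + 20 = 33
The minimum is 33 km.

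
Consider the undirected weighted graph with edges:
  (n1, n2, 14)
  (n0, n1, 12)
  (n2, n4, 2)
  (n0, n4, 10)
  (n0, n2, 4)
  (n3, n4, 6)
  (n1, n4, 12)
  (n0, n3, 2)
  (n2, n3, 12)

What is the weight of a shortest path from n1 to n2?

Comparing a few candidate routes:
n1 - n0 - n2: 12 + 4 = 16
n1 - n4 - n2: 12 + 2 = 14
n1 - n2: 14
n1 - n0 - n3 - n4 - n2: 12 + 2 + 6 + 2 = 22
Shortest: 14.

14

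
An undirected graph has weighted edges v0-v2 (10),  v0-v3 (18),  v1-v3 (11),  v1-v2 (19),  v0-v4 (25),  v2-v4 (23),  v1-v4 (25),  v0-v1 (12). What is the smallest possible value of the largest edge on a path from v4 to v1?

23

Comparing a few candidate routes:
v4-v0-v1: max(25, 12) = 25
v4-v1: max(25) = 25
v4-v2-v1: max(23, 19) = 23
v4-v2-v0-v1: max(23, 10, 12) = 23
v4-v0-v3-v1: max(25, 18, 11) = 25
v4-v2-v0-v3-v1: max(23, 10, 18, 11) = 23
Best route has worst link 23.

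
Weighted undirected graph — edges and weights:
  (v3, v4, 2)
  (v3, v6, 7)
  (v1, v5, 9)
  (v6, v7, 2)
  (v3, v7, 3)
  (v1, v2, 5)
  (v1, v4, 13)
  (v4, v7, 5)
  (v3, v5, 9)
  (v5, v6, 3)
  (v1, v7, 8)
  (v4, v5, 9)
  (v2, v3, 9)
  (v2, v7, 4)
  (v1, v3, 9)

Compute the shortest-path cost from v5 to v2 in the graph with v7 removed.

14

Comparing a few candidate routes:
v5→v3→v2: 9 + 9 = 18
v5→v4→v3→v2: 9 + 2 + 9 = 20
v5→v1→v2: 9 + 5 = 14
v5→v3→v1→v2: 9 + 9 + 5 = 23
v5→v6→v3→v2: 3 + 7 + 9 = 19
v5→v6→v3→v1→v2: 3 + 7 + 9 + 5 = 24
The minimum is 14.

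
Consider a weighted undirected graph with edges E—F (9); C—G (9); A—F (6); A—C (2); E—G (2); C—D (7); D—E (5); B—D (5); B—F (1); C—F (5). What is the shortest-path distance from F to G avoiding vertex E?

14

Paths from F to G avoiding E:
F - A - C - G: 6 + 2 + 9 = 17
F - C - G: 5 + 9 = 14
F - B - D - C - G: 1 + 5 + 7 + 9 = 22
Best route has total 14.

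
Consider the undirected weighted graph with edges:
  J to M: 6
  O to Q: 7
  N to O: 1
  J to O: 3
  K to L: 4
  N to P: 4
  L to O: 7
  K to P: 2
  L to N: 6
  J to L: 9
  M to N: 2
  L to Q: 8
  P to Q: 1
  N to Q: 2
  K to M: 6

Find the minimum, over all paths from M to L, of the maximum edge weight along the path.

A few of the M→L routes:
M-N-P-K-L: max(2, 4, 2, 4) = 4
M-N-L: max(2, 6) = 6
M-N-Q-P-K-L: max(2, 2, 1, 2, 4) = 4
Best route has worst link 4.

4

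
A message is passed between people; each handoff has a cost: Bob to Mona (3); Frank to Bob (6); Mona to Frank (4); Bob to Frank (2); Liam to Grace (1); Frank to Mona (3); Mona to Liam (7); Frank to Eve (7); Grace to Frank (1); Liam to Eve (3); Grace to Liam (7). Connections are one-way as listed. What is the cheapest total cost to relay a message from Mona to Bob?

10

Routes from Mona to Bob:
Mona → Frank → Bob: 4 + 6 = 10
Mona → Liam → Grace → Frank → Bob: 7 + 1 + 1 + 6 = 15
The minimum is 10.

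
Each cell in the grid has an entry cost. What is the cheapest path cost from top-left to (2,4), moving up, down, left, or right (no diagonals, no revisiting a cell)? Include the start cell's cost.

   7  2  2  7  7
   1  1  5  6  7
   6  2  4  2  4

One optimal route is r0c0 r1c0 r1c1 r2c1 r2c2 r2c3 r2c4.
Its cost is 7 + 1 + 1 + 2 + 4 + 2 + 4 = 21.

21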